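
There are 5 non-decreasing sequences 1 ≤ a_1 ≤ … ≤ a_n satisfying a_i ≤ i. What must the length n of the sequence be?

3

Such sub-staircase sequences of length n are counted by C_n. The Catalan number equal to 5 is C_3.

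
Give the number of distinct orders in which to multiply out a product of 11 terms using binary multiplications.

Ways to associate a product of 11 factors correspond to binary trees on 11 leaves, so the count is C_10.
C_10 = C(20,10)/11 = 184756/11 = 16796.

16796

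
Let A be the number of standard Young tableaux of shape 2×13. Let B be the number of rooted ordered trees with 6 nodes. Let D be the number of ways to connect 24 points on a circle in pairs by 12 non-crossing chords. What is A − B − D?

Standard Young tableaux of shape 2×n are counted by C_n; here n = 13. So A = C_13 = 742900.
A rooted plane tree on 6 nodes has 5 edges, and such trees are counted by C_5. So B = C_5 = 42.
Pairing 24 circle points by 12 non-crossing chords gives C_12 matchings. So D = C_12 = 208012.
A − B − D = 742900 − 42 − 208012 = 534846.

534846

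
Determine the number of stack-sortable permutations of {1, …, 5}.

Stack-sortable permutations are exactly the 231-avoiding ones, counted by C_n; here n = 5.
C_5 = C_4 · 2(2·4+1)/(4+2) = 14 · 18/6 = 42.

42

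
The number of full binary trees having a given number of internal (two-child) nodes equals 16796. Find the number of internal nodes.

10

Full binary trees with n internal nodes are counted by C_n. Since C_10 = 16796, the index is 10.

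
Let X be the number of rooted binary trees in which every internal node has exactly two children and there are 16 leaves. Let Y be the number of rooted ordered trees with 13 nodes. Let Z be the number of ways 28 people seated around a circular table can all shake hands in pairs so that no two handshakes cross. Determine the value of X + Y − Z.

Full binary trees with 16 leaves have 16−1 = 15 internal nodes, so there are C_15 of them. So X = C_15 = 9694845.
Rooted ordered (plane) trees on m nodes have m−1 edges and are counted by C_{m−1}; m = 13 gives C_12. So Y = C_12 = 208012.
With 28 = 2·14 people, non-crossing handshake pairings are non-crossing perfect matchings on a circle, counted by C_14. So Z = C_14 = 2674440.
X + Y − Z = 9694845 + 208012 − 2674440 = 7228417.

7228417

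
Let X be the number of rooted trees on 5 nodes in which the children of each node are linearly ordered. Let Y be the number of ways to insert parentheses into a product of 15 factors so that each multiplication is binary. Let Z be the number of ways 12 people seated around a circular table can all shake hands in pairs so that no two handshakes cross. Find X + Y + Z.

A rooted plane tree on 5 nodes has 4 edges, and such trees are counted by C_4. So X = C_4 = 14.
Ways to associate a product of 15 factors correspond to binary trees on 15 leaves, so the count is C_14. So Y = C_14 = 2674440.
With 12 = 2·6 people, non-crossing handshake pairings are non-crossing perfect matchings on a circle, counted by C_6. So Z = C_6 = 132.
X + Y + Z = 14 + 2674440 + 132 = 2674586.

2674586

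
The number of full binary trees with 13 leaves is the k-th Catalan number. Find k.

Full binary trees with 13 leaves have 13−1 = 12 internal nodes, so there are C_12 of them.

12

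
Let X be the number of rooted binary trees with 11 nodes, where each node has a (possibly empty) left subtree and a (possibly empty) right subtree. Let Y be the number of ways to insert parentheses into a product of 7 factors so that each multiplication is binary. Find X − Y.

There are C_n binary search tree shapes on n keys; with n = 11 that is C_11. So X = C_11 = 58786.
Ways to associate a product of 7 factors correspond to binary trees on 7 leaves, so the count is C_6. So Y = C_6 = 132.
X − Y = 58786 − 132 = 58654.

58654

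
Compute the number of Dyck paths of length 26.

Dyck paths of semilength n (length 2n) are counted by C_n; here n = 13.
C_13 = C(26,13)/14 = 10400600/14 = 742900.

742900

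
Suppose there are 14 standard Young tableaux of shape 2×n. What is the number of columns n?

4

Standard Young tableaux of shape 2×n are counted by C_n. Since C_4 = 14, the index is 4.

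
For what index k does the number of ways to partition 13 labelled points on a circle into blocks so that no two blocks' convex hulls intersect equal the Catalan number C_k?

Non-crossing partitions of an n-element set are counted by C_n; here n = 13.

13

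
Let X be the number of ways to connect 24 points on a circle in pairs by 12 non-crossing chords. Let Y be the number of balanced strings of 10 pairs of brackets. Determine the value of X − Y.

Non-crossing perfect matchings of 2n points on a circle are counted by C_n; with 24 points, n = 12. So X = C_12 = 208012.
A balanced arrangement of 10 bracket pairs is a Dyck word of semilength 10, so the count is C_10. So Y = C_10 = 16796.
X − Y = 208012 − 16796 = 191216.

191216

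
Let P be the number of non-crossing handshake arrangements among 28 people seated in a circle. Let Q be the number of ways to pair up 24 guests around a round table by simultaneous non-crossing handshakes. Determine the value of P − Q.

With 28 = 2·14 people, non-crossing handshake pairings are non-crossing perfect matchings on a circle, counted by C_14. So P = C_14 = 2674440.
Non-crossing handshake pairings of 2n people are counted by C_n; 24 people gives n = 12. So Q = C_12 = 208012.
P − Q = 2674440 − 208012 = 2466428.

2466428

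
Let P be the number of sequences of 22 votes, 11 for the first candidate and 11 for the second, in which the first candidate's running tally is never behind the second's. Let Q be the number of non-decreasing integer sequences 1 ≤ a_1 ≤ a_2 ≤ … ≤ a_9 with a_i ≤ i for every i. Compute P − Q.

Ballot sequences with n votes each where one side never trails are Dyck words, counted by C_n; here n = 11. So P = C_11 = 58786.
Such sub-staircase sequences of length n are counted by C_n; here n = 9. So Q = C_9 = 4862.
P − Q = 58786 − 4862 = 53924.

53924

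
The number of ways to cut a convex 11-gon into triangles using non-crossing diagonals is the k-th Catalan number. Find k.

9

Triangulations of a convex m-gon are counted by C_{m−2}; with m = 11 this is C_9.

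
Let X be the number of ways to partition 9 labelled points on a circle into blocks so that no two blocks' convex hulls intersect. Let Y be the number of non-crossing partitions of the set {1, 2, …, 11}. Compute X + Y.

Non-crossing partitions of an n-element set are counted by C_n; here n = 9. So X = C_9 = 4862.
The non-crossing partitions of [11] form a lattice of size C_11. So Y = C_11 = 58786.
X + Y = 4862 + 58786 = 63648.

63648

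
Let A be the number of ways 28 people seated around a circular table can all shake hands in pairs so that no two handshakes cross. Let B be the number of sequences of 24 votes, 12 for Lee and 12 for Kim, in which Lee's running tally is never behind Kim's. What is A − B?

Non-crossing handshake pairings of 2n people are counted by C_n; 28 people gives n = 14. So A = C_14 = 2674440.
Reading a vote for the leader as '(' and for the other as ')' turns such a sequence into a balanced string of 12 pairs, so the count is C_12. So B = C_12 = 208012.
A − B = 2674440 − 208012 = 2466428.

2466428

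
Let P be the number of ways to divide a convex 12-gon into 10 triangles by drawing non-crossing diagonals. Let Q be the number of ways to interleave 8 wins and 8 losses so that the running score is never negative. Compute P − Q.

15366

A convex 12-gon is triangulated into 10 triangles, and the number of such triangulations is the Catalan number C_{12−2} = C_10. So P = C_10 = 16796.
Ballot sequences with n votes each where one side never trails are Dyck words, counted by C_n; here n = 8. So Q = C_8 = 1430.
P − Q = 16796 − 1430 = 15366.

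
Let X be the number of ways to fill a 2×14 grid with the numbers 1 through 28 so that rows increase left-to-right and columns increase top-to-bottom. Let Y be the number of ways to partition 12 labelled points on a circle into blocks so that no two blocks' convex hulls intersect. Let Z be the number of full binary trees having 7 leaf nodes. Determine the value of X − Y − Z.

By the hook-length formula (or a Dyck-path bijection), SYT of shape 2×14 number C_14. So X = C_14 = 2674440.
The non-crossing partitions of [12] form a lattice of size C_12. So Y = C_12 = 208012.
A full binary tree with L leaves has L−1 internal nodes and is counted by C_{L−1}; L = 7 gives C_6. So Z = C_6 = 132.
X − Y − Z = 2674440 − 208012 − 132 = 2466296.

2466296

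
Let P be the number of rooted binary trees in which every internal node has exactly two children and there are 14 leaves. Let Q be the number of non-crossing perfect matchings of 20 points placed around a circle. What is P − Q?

A full binary tree with L leaves has L−1 internal nodes and is counted by C_{L−1}; L = 14 gives C_13. So P = C_13 = 742900.
Non-crossing perfect matchings of 2n points on a circle are counted by C_n; with 20 points, n = 10. So Q = C_10 = 16796.
P − Q = 742900 − 16796 = 726104.

726104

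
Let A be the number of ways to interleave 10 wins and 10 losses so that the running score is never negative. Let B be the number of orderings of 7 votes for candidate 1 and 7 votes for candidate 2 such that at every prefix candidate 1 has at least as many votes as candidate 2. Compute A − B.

16367

Reading a vote for the leader as '(' and for the other as ')' turns such a sequence into a balanced string of 10 pairs, so the count is C_10. So A = C_10 = 16796.
Ballot sequences with n votes each where one side never trails are Dyck words, counted by C_n; here n = 7. So B = C_7 = 429.
A − B = 16796 − 429 = 16367.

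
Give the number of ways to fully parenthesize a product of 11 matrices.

Bracketing 11 factors into binary products is counted by C_{11−1} = C_10.
C_10 = C(20,10)/11 = 184756/11 = 16796.

16796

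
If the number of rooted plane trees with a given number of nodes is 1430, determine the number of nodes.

Rooted ordered trees on m nodes are counted by C_{m−1}; 1430 = C_8.
So the index is 8, and the number of nodes is 8 + 1 = 9.

9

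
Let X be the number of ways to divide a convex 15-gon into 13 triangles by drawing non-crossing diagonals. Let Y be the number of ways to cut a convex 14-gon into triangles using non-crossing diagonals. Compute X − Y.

A convex 15-gon is triangulated into 13 triangles, and the number of such triangulations is the Catalan number C_{15−2} = C_13. So X = C_13 = 742900.
The number of triangulations of a 14-gon is the Catalan number C_12 (index = sides − 2). So Y = C_12 = 208012.
X − Y = 742900 − 208012 = 534888.

534888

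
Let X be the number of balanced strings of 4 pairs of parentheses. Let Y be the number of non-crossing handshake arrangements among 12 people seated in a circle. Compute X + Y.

Balanced strings of n pairs of brackets are counted by C_n; here n = 4. So X = C_4 = 14.
Non-crossing handshake pairings of 2n people are counted by C_n; 12 people gives n = 6. So Y = C_6 = 132.
X + Y = 14 + 132 = 146.

146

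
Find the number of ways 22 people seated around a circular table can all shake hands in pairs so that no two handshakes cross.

With 22 = 2·11 people, non-crossing handshake pairings are non-crossing perfect matchings on a circle, counted by C_11.
C_11 = C(22,11)/12 = 705432/12 = 58786.

58786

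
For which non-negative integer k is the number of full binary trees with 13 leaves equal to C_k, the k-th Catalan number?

A full binary tree with L leaves has L−1 internal nodes and is counted by C_{L−1}; L = 13 gives C_12.

12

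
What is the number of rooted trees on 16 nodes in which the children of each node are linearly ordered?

Rooted ordered (plane) trees on m nodes have m−1 edges and are counted by C_{m−1}; m = 16 gives C_15.
C_15 = C(30,15)/16 = 155117520/16 = 9694845.

9694845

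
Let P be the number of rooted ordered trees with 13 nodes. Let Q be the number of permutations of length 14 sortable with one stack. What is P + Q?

2882452

A rooted plane tree on 13 nodes has 12 edges, and such trees are counted by C_12. So P = C_12 = 208012.
By Knuth's characterisation, the stack-sortable permutations of length 14 are the 231-avoiders, numbering C_14. So Q = C_14 = 2674440.
P + Q = 208012 + 2674440 = 2882452.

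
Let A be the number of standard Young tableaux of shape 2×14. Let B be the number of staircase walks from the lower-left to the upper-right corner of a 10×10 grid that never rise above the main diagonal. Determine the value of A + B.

2691236

Standard Young tableaux of shape 2×n are counted by C_n; here n = 14. So A = C_14 = 2674440.
Monotone paths in an n×n grid that stay weakly below the diagonal are counted by C_n; here n = 10. So B = C_10 = 16796.
A + B = 2674440 + 16796 = 2691236.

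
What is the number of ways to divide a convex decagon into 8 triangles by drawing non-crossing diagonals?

Triangulations of a convex m-gon are counted by C_{m−2}; with m = 10 this is C_8.
C_8 = C(16,8)/9 = 12870/9 = 1430.

1430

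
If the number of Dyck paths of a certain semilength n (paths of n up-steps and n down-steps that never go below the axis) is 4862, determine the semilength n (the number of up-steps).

Dyck paths of semilength n are counted by C_n; 4862 = C_9.

9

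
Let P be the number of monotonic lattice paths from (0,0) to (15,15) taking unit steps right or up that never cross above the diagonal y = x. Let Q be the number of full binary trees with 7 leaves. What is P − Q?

9694713

Monotone paths in an n×n grid that stay weakly below the diagonal are counted by C_n; here n = 15. So P = C_15 = 9694845.
Full binary trees with 7 leaves have 7−1 = 6 internal nodes, so there are C_6 of them. So Q = C_6 = 132.
P − Q = 9694845 − 132 = 9694713.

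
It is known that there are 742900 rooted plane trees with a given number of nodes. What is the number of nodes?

14

Rooted ordered trees on m nodes are counted by C_{m−1}; 742900 = C_13.
So the index is 13, and the number of nodes is 13 + 1 = 14.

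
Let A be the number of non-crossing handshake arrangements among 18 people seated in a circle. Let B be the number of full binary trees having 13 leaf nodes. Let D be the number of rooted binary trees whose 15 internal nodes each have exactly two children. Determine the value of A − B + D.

9491695

With 18 = 2·9 people, non-crossing handshake pairings are non-crossing perfect matchings on a circle, counted by C_9. So A = C_9 = 4862.
A full binary tree with L leaves has L−1 internal nodes and is counted by C_{L−1}; L = 13 gives C_12. So B = C_12 = 208012.
The number of full binary trees on 15 internal nodes is the Catalan number C_15. So D = C_15 = 9694845.
A − B + D = 4862 − 208012 + 9694845 = 9491695.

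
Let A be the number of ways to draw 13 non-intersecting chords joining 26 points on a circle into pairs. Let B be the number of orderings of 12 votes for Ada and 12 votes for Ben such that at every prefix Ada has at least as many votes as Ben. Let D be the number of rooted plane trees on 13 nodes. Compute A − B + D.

742900

Pairing 26 circle points by 13 non-crossing chords gives C_13 matchings. So A = C_13 = 742900.
Ballot sequences with n votes each where one side never trails are Dyck words, counted by C_n; here n = 12. So B = C_12 = 208012.
A rooted plane tree on 13 nodes has 12 edges, and such trees are counted by C_12. So D = C_12 = 208012.
A − B + D = 742900 − 208012 + 208012 = 742900.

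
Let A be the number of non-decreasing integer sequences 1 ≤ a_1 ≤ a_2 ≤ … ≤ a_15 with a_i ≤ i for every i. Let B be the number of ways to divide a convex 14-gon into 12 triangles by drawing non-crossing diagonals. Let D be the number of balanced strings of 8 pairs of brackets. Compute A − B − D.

9485403

Weakly increasing sequences with a_i ≤ i biject with Dyck paths of semilength 15, so there are C_15. So A = C_15 = 9694845.
The number of triangulations of a 14-gon is the Catalan number C_12 (index = sides − 2). So B = C_12 = 208012.
With 8 pairs the number of balanced bracket strings is the Catalan number C_8. So D = C_8 = 1430.
A − B − D = 9694845 − 208012 − 1430 = 9485403.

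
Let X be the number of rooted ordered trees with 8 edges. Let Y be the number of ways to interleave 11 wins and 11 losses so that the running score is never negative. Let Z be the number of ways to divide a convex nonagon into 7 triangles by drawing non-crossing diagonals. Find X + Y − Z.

59787

Rooted ordered trees with n edges are counted by C_n; here n = 8. So X = C_8 = 1430.
Reading a vote for the leader as '(' and for the other as ')' turns such a sequence into a balanced string of 11 pairs, so the count is C_11. So Y = C_11 = 58786.
Triangulations of a convex m-gon are counted by C_{m−2}; with m = 9 this is C_7. So Z = C_7 = 429.
X + Y − Z = 1430 + 58786 − 429 = 59787.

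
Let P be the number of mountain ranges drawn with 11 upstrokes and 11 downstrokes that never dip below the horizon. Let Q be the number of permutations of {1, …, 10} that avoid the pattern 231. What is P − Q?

A Dyck path with 11 up-steps and 11 down-steps has semilength 11, so there are C_11 of them. So P = C_11 = 58786.
Permutations of [n] avoiding any single length-3 pattern are counted by C_n; here n = 10. So Q = C_10 = 16796.
P − Q = 58786 − 16796 = 41990.

41990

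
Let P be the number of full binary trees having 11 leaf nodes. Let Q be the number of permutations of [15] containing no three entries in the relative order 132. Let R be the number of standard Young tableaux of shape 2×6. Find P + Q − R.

9711509

A full binary tree with L leaves has L−1 internal nodes and is counted by C_{L−1}; L = 11 gives C_10. So P = C_10 = 16796.
Permutations of [n] avoiding any single length-3 pattern are counted by C_n; here n = 15. So Q = C_15 = 9694845.
Standard Young tableaux of shape 2×n are counted by C_n; here n = 6. So R = C_6 = 132.
P + Q − R = 16796 + 9694845 − 132 = 9711509.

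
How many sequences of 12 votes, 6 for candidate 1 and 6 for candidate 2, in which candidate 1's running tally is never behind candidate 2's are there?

132

Ballot sequences with n votes each where one side never trails are Dyck words, counted by C_n; here n = 6.
C_6 = 132.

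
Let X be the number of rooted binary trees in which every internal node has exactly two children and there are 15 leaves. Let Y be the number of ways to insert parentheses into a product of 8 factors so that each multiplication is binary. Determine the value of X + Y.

Full binary trees with 15 leaves have 15−1 = 14 internal nodes, so there are C_14 of them. So X = C_14 = 2674440.
Parenthesizations of m factors correspond to full binary trees with m leaves, counted by C_{m−1}; m = 8 gives C_7. So Y = C_7 = 429.
X + Y = 2674440 + 429 = 2674869.

2674869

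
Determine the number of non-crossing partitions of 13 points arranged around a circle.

The non-crossing partitions of [13] form a lattice of size C_13.
C_13 = C(26,13)/14 = 10400600/14 = 742900.

742900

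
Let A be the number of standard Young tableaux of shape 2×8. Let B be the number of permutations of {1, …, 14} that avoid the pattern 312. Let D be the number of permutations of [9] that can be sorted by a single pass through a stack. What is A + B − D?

Standard Young tableaux of shape 2×n are counted by C_n; here n = 8. So A = C_8 = 1430.
For any fixed pattern of length 3, the pattern-avoiding permutations of [14] number C_14. So B = C_14 = 2674440.
By Knuth's characterisation, the stack-sortable permutations of length 9 are the 231-avoiders, numbering C_9. So D = C_9 = 4862.
A + B − D = 1430 + 2674440 − 4862 = 2671008.

2671008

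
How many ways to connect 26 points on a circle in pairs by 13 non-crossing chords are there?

742900

Pairing 26 circle points by 13 non-crossing chords gives C_13 matchings.
C_13 = C(26,13)/14 = 10400600/14 = 742900.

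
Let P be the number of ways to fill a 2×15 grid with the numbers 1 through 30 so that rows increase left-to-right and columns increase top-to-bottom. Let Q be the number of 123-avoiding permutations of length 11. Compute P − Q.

9636059

By the hook-length formula (or a Dyck-path bijection), SYT of shape 2×15 number C_15. So P = C_15 = 9694845.
For any fixed pattern of length 3, the pattern-avoiding permutations of [11] number C_11. So Q = C_11 = 58786.
P − Q = 9694845 − 58786 = 9636059.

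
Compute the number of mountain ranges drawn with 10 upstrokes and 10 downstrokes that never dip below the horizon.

16796

Dyck paths of semilength n (length 2n) are counted by C_n; here n = 10.
C_10 = 16796.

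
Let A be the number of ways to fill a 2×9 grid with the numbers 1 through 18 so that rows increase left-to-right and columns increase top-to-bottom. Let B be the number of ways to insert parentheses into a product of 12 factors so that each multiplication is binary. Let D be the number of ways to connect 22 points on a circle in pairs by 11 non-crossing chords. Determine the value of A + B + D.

122434

Standard Young tableaux of shape 2×n are counted by C_n; here n = 9. So A = C_9 = 4862.
Parenthesizations of m factors correspond to full binary trees with m leaves, counted by C_{m−1}; m = 12 gives C_11. So B = C_11 = 58786.
Non-crossing perfect matchings of 2n points on a circle are counted by C_n; with 22 points, n = 11. So D = C_11 = 58786.
A + B + D = 4862 + 58786 + 58786 = 122434.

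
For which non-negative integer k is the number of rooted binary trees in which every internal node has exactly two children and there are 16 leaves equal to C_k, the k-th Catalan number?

15

Full binary trees with 16 leaves have 16−1 = 15 internal nodes, so there are C_15 of them.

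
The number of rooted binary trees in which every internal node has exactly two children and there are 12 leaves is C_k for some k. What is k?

Full binary trees with 12 leaves have 12−1 = 11 internal nodes, so there are C_11 of them.

11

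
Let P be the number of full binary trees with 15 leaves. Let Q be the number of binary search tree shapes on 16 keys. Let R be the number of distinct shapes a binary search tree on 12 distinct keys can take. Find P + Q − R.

Full binary trees with 15 leaves have 15−1 = 14 internal nodes, so there are C_14 of them. So P = C_14 = 2674440.
Rooted binary trees with 16 nodes (each child slot possibly empty) number C_16. So Q = C_16 = 35357670.
There are C_n binary search tree shapes on n keys; with n = 12 that is C_12. So R = C_12 = 208012.
P + Q − R = 2674440 + 35357670 − 208012 = 37824098.

37824098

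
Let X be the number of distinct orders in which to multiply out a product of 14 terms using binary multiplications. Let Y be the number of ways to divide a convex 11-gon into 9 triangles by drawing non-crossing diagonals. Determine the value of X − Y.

738038

Parenthesizations of m factors correspond to full binary trees with m leaves, counted by C_{m−1}; m = 14 gives C_13. So X = C_13 = 742900.
A convex 11-gon is triangulated into 9 triangles, and the number of such triangulations is the Catalan number C_{11−2} = C_9. So Y = C_9 = 4862.
X − Y = 742900 − 4862 = 738038.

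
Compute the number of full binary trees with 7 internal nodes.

The number of full binary trees on 7 internal nodes is the Catalan number C_7.
C_7 = 429.

429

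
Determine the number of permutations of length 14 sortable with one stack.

By Knuth's characterisation, the stack-sortable permutations of length 14 are the 231-avoiders, numbering C_14.
C_14 = C_13 · 2(2·13+1)/(13+2) = 742900 · 54/15 = 2674440.

2674440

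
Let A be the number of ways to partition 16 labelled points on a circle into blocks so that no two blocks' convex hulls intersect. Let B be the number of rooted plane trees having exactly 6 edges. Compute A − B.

35357538

The non-crossing partitions of [16] form a lattice of size C_16. So A = C_16 = 35357670.
Rooted ordered trees with n edges are counted by C_n; here n = 6. So B = C_6 = 132.
A − B = 35357670 − 132 = 35357538.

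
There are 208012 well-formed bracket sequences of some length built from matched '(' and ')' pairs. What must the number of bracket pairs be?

Balanced strings of n bracket-pairs are counted by C_n; 208012 = C_12.

12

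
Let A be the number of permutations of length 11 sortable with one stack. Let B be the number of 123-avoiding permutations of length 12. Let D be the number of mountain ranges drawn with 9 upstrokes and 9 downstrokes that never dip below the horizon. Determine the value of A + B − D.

Stack-sortable permutations are exactly the 231-avoiding ones, counted by C_n; here n = 11. So A = C_11 = 58786.
Permutations of [n] avoiding any single length-3 pattern are counted by C_n; here n = 12. So B = C_12 = 208012.
Dyck paths of semilength n (length 2n) are counted by C_n; here n = 9. So D = C_9 = 4862.
A + B − D = 58786 + 208012 − 4862 = 261936.

261936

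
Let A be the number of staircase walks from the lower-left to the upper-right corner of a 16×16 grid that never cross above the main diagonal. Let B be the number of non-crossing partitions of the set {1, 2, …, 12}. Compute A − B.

Sub-diagonal monotone paths from (0,0) to (16,16) biject with Dyck paths of semilength 16, giving C_16. So A = C_16 = 35357670.
Non-crossing partitions of an n-element set are counted by C_n; here n = 12. So B = C_12 = 208012.
A − B = 35357670 − 208012 = 35149658.

35149658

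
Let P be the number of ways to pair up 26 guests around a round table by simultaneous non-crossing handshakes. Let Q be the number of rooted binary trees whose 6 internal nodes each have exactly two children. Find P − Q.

Non-crossing handshake pairings of 2n people are counted by C_n; 26 people gives n = 13. So P = C_13 = 742900.
Full binary trees with n internal nodes are counted by C_n; here n = 6. So Q = C_6 = 132.
P − Q = 742900 − 132 = 742768.

742768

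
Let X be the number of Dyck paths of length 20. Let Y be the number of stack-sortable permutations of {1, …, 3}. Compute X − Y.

A Dyck path with 10 up-steps and 10 down-steps has semilength 10, so there are C_10 of them. So X = C_10 = 16796.
Stack-sortable permutations are exactly the 231-avoiding ones, counted by C_n; here n = 3. So Y = C_3 = 5.
X − Y = 16796 − 5 = 16791.

16791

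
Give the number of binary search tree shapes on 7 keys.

429

There are C_n binary search tree shapes on n keys; with n = 7 that is C_7.
C_7 = 429.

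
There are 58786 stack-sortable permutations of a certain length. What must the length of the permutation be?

Stack-sortable permutations of [n] are counted by C_n. Since C_11 = 58786, the index is 11.

11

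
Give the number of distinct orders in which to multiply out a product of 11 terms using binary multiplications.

16796

Bracketing 11 factors into binary products is counted by C_{11−1} = C_10.
C_10 = 16796.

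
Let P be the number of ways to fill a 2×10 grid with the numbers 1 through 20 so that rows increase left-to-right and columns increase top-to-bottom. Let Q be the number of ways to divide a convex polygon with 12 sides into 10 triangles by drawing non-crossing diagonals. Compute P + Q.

33592

By the hook-length formula (or a Dyck-path bijection), SYT of shape 2×10 number C_10. So P = C_10 = 16796.
Triangulations of a convex m-gon are counted by C_{m−2}; with m = 12 this is C_10. So Q = C_10 = 16796.
P + Q = 16796 + 16796 = 33592.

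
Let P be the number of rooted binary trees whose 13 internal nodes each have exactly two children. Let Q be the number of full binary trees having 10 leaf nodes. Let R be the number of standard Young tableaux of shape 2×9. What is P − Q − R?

733176

The number of full binary trees on 13 internal nodes is the Catalan number C_13. So P = C_13 = 742900.
A full binary tree with L leaves has L−1 internal nodes and is counted by C_{L−1}; L = 10 gives C_9. So Q = C_9 = 4862.
Standard Young tableaux of shape 2×n are counted by C_n; here n = 9. So R = C_9 = 4862.
P − Q − R = 742900 − 4862 − 4862 = 733176.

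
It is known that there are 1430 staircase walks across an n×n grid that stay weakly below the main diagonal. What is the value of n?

Such diagonal-avoiding paths in an n×n grid are counted by C_n. The Catalan number equal to 1430 is C_8.

8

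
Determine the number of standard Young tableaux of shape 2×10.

By the hook-length formula (or a Dyck-path bijection), SYT of shape 2×10 number C_10.
C_10 = C_9 · 2(2·9+1)/(9+2) = 4862 · 38/11 = 16796.

16796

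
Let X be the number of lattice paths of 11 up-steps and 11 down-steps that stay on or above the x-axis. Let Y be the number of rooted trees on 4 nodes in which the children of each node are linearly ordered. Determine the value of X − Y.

Paths of 11 up- and 11 down-steps that never dip below the axis are Dyck paths; their count is C_11. So X = C_11 = 58786.
Rooted ordered (plane) trees on m nodes have m−1 edges and are counted by C_{m−1}; m = 4 gives C_3. So Y = C_3 = 5.
X − Y = 58786 − 5 = 58781.

58781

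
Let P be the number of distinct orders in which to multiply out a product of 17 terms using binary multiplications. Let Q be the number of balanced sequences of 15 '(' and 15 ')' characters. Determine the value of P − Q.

Ways to associate a product of 17 factors correspond to binary trees on 17 leaves, so the count is C_16. So P = C_16 = 35357670.
A balanced arrangement of 15 bracket pairs is a Dyck word of semilength 15, so the count is C_15. So Q = C_15 = 9694845.
P − Q = 35357670 − 9694845 = 25662825.

25662825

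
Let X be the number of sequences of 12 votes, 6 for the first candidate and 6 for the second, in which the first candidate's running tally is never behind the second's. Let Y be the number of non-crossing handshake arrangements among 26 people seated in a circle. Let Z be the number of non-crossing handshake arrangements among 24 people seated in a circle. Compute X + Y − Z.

Ballot sequences with n votes each where one side never trails are Dyck words, counted by C_n; here n = 6. So X = C_6 = 132.
With 26 = 2·13 people, non-crossing handshake pairings are non-crossing perfect matchings on a circle, counted by C_13. So Y = C_13 = 742900.
Non-crossing handshake pairings of 2n people are counted by C_n; 24 people gives n = 12. So Z = C_12 = 208012.
X + Y − Z = 132 + 742900 − 208012 = 535020.

535020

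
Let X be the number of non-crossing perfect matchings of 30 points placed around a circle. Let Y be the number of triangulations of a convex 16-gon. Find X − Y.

Pairing 30 circle points by 15 non-crossing chords gives C_15 matchings. So X = C_15 = 9694845.
Triangulations of a convex m-gon are counted by C_{m−2}; with m = 16 this is C_14. So Y = C_14 = 2674440.
X − Y = 9694845 − 2674440 = 7020405.

7020405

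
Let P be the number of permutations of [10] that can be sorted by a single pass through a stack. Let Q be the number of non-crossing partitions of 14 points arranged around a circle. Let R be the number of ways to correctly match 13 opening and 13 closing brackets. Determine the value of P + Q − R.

By Knuth's characterisation, the stack-sortable permutations of length 10 are the 231-avoiders, numbering C_10. So P = C_10 = 16796.
The non-crossing partitions of [14] form a lattice of size C_14. So Q = C_14 = 2674440.
A balanced arrangement of 13 bracket pairs is a Dyck word of semilength 13, so the count is C_13. So R = C_13 = 742900.
P + Q − R = 16796 + 2674440 − 742900 = 1948336.

1948336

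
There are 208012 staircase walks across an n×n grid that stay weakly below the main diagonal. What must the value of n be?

12

Such diagonal-avoiding paths in an n×n grid are counted by C_n; 208012 = C_12.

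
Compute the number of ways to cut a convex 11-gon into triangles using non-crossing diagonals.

A convex 11-gon is triangulated into 9 triangles, and the number of such triangulations is the Catalan number C_{11−2} = C_9.
C_9 = C(18,9)/10 = 48620/10 = 4862.

4862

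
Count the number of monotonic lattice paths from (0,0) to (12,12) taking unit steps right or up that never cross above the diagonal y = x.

208012

Monotone paths in an n×n grid that stay weakly below the diagonal are counted by C_n; here n = 12.
C_12 = C_11 · 2(2·11+1)/(11+2) = 58786 · 46/13 = 208012.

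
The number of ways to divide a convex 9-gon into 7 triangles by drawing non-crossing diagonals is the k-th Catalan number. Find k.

The number of triangulations of a 9-gon is the Catalan number C_7 (index = sides − 2).

7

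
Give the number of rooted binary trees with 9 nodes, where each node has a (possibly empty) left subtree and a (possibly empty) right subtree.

4862

There are C_n binary search tree shapes on n keys; with n = 9 that is C_9.
C_9 = C(18,9)/10 = 48620/10 = 4862.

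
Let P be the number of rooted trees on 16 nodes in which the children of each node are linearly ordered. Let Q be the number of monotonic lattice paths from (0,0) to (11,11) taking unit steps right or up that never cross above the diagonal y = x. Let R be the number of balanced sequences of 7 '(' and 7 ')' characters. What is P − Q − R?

9635630

Rooted ordered (plane) trees on m nodes have m−1 edges and are counted by C_{m−1}; m = 16 gives C_15. So P = C_15 = 9694845.
Monotone paths in an n×n grid that stay weakly below the diagonal are counted by C_n; here n = 11. So Q = C_11 = 58786.
Balanced strings of n pairs of brackets are counted by C_n; here n = 7. So R = C_7 = 429.
P − Q − R = 9694845 − 58786 − 429 = 9635630.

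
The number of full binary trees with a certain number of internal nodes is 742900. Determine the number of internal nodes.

13

Full binary trees with n internal nodes are counted by C_n. The Catalan number equal to 742900 is C_13.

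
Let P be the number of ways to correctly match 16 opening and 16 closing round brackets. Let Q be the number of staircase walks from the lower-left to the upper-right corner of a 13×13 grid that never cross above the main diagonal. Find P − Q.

34614770

A balanced arrangement of 16 bracket pairs is a Dyck word of semilength 16, so the count is C_16. So P = C_16 = 35357670.
Sub-diagonal monotone paths from (0,0) to (13,13) biject with Dyck paths of semilength 13, giving C_13. So Q = C_13 = 742900.
P − Q = 35357670 − 742900 = 34614770.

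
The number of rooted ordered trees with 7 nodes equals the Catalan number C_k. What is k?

A rooted plane tree on 7 nodes has 6 edges, and such trees are counted by C_6.

6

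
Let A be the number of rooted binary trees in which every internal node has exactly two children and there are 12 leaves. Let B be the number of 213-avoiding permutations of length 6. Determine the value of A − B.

Full binary trees with 12 leaves have 12−1 = 11 internal nodes, so there are C_11 of them. So A = C_11 = 58786.
Permutations of [n] avoiding any single length-3 pattern are counted by C_n; here n = 6. So B = C_6 = 132.
A − B = 58786 − 132 = 58654.

58654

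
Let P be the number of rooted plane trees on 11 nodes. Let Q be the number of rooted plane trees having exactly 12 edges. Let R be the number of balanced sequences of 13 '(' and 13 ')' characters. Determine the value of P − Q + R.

551684

A rooted plane tree on 11 nodes has 10 edges, and such trees are counted by C_10. So P = C_10 = 16796.
A rooted plane tree with 12 edges has 13 nodes, and the count is C_12. So Q = C_12 = 208012.
A balanced arrangement of 13 bracket pairs is a Dyck word of semilength 13, so the count is C_13. So R = C_13 = 742900.
P − Q + R = 16796 − 208012 + 742900 = 551684.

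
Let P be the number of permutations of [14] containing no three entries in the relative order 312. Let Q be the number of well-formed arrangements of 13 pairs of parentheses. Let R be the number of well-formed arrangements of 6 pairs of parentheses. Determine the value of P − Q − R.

1931408

For any fixed pattern of length 3, the pattern-avoiding permutations of [14] number C_14. So P = C_14 = 2674440.
A balanced arrangement of 13 bracket pairs is a Dyck word of semilength 13, so the count is C_13. So Q = C_13 = 742900.
Balanced strings of n pairs of brackets are counted by C_n; here n = 6. So R = C_6 = 132.
P − Q − R = 2674440 − 742900 − 132 = 1931408.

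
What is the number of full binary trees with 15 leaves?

2674440

Full binary trees with 15 leaves have 15−1 = 14 internal nodes, so there are C_14 of them.
C_14 = C(28,14)/15 = 40116600/15 = 2674440.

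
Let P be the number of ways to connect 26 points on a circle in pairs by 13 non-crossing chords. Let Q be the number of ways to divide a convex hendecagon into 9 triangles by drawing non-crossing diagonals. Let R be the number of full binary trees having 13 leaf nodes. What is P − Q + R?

Non-crossing perfect matchings of 2n points on a circle are counted by C_n; with 26 points, n = 13. So P = C_13 = 742900.
Triangulations of a convex m-gon are counted by C_{m−2}; with m = 11 this is C_9. So Q = C_9 = 4862.
A full binary tree with L leaves has L−1 internal nodes and is counted by C_{L−1}; L = 13 gives C_12. So R = C_12 = 208012.
P − Q + R = 742900 − 4862 + 208012 = 946050.

946050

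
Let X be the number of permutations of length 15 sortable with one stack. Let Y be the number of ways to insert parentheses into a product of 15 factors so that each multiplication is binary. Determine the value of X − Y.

By Knuth's characterisation, the stack-sortable permutations of length 15 are the 231-avoiders, numbering C_15. So X = C_15 = 9694845.
Bracketing 15 factors into binary products is counted by C_{15−1} = C_14. So Y = C_14 = 2674440.
X − Y = 9694845 − 2674440 = 7020405.

7020405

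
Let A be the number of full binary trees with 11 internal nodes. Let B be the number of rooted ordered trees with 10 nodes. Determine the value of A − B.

53924

Full binary trees with n internal nodes are counted by C_n; here n = 11. So A = C_11 = 58786.
A rooted plane tree on 10 nodes has 9 edges, and such trees are counted by C_9. So B = C_9 = 4862.
A − B = 58786 − 4862 = 53924.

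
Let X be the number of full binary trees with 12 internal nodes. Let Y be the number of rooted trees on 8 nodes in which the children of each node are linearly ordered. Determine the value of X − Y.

Full binary trees with n internal nodes are counted by C_n; here n = 12. So X = C_12 = 208012.
Rooted ordered (plane) trees on m nodes have m−1 edges and are counted by C_{m−1}; m = 8 gives C_7. So Y = C_7 = 429.
X − Y = 208012 − 429 = 207583.

207583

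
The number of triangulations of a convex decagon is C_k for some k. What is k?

8

Triangulations of a convex m-gon are counted by C_{m−2}; with m = 10 this is C_8.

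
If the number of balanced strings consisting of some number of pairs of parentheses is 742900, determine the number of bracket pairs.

13

Balanced strings of n bracket-pairs are counted by C_n; 742900 = C_13.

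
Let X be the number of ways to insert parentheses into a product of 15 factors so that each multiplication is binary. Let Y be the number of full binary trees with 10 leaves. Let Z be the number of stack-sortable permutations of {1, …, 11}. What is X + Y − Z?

2620516

Parenthesizations of m factors correspond to full binary trees with m leaves, counted by C_{m−1}; m = 15 gives C_14. So X = C_14 = 2674440.
A full binary tree with L leaves has L−1 internal nodes and is counted by C_{L−1}; L = 10 gives C_9. So Y = C_9 = 4862.
Stack-sortable permutations are exactly the 231-avoiding ones, counted by C_n; here n = 11. So Z = C_11 = 58786.
X + Y − Z = 2674440 + 4862 − 58786 = 2620516.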